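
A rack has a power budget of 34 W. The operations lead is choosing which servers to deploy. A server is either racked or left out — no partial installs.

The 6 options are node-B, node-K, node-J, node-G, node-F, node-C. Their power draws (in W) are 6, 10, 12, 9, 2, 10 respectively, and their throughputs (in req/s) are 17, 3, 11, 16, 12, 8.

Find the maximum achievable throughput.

This is an integer program with binary decision variables.
Take node-B, node-J, node-G, and node-F: power draw 6 + 12 + 9 + 2 = 29 ≤ 34, throughput 17 + 11 + 16 + 12 = 56.
No other feasible combination does better.

56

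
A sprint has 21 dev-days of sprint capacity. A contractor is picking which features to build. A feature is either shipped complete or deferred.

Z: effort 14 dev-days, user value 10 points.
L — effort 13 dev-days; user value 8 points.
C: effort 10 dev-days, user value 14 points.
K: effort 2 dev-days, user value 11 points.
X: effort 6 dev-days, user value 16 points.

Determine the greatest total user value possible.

Take C, K, and X: effort 10 + 2 + 6 = 18 ≤ 21, user value 14 + 11 + 16 = 41.
No other feasible combination does better.

41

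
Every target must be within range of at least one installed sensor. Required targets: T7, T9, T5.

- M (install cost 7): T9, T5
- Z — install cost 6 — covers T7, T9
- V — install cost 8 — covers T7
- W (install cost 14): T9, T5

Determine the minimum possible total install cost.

This is an integer covering problem.
Choose M and Z: together they cover T7, T9, T5 — every target.
Total install cost: 7 + 6 = 13.

13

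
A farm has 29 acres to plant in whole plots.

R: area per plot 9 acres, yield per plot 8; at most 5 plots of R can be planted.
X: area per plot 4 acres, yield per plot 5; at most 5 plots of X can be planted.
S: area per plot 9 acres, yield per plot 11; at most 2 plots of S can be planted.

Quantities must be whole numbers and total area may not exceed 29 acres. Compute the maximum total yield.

36

5×X and 1×S: area 29 ≤ 29, yield 5·5 + 1·11 = 36.
1×R and 5×X: area 29 ≤ 29, yield 1·8 + 5·5 = 33.
Best is 36.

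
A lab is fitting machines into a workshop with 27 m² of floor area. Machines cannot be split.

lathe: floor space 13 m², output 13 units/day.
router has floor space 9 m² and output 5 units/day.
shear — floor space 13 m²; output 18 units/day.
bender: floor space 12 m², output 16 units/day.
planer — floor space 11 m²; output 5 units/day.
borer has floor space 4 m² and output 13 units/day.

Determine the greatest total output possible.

36

Allowing fractional choices, the relaxed optimum would be about 44.3, but machines are indivisible.
shear + bender: floor space 13 + 12 = 25 ≤ 27, output 18 + 16 = 34.
router + shear + borer: floor space 9 + 13 + 4 = 26 ≤ 27, output 5 + 18 + 13 = 36.
Best is router, shear, and borer with total output 36.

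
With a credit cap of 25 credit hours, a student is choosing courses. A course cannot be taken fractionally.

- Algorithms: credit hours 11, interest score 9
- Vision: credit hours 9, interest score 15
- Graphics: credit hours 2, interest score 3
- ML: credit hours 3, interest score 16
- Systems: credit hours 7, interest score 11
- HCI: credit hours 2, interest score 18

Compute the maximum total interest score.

Vision + Graphics + ML + Systems + HCI: credit hours 9 + 2 + 3 + 7 + 2 = 23 ≤ 25, interest score 15 + 3 + 16 + 11 + 18 = 63.
Vision + ML + Systems + HCI: credit hours 9 + 3 + 7 + 2 = 21 ≤ 25, interest score 15 + 16 + 11 + 18 = 60.
Best is Vision, Graphics, ML, Systems, and HCI with total interest score 63.

63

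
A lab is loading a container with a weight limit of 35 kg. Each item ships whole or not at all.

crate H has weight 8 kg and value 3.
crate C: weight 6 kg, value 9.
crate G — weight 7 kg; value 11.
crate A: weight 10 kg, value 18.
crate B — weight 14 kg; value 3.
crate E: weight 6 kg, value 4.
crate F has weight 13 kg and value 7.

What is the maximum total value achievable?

This is an integer program with binary decision variables.
crate H + crate C + crate G + crate A: weight 8 + 6 + 7 + 10 = 31 ≤ 35, value 3 + 9 + 11 + 18 = 41.
crate C + crate G + crate A + crate E: weight 6 + 7 + 10 + 6 = 29 ≤ 35, value 9 + 11 + 18 + 4 = 42.
Best is crate C, crate G, crate A, and crate E with total value 42.

42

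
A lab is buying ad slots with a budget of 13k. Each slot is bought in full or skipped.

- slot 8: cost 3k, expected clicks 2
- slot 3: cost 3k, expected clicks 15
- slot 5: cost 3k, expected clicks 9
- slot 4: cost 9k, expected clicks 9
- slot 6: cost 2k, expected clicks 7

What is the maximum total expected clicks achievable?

33

slot 3 + slot 5 + slot 6: cost 3 + 3 + 2 = 8 ≤ 13, expected clicks 15 + 9 + 7 = 31.
slot 8 + slot 3 + slot 5 + slot 6: cost 3 + 3 + 3 + 2 = 11 ≤ 13, expected clicks 2 + 15 + 9 + 7 = 33.
Best is slot 8, slot 3, slot 5, and slot 6 with total expected clicks 33.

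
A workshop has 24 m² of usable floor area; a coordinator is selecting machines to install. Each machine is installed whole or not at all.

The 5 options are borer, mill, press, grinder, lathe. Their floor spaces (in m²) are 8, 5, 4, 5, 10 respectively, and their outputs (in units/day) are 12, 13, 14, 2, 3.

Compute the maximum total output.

This is an integer program with binary decision variables.
Allowing fractional choices, the relaxed optimum would be about 41.6, but machines are indivisible.
mill + press + grinder + lathe: floor space 5 + 4 + 5 + 10 = 24 ≤ 24, output 13 + 14 + 2 + 3 = 32.
borer + mill + press: floor space 8 + 5 + 4 = 17 ≤ 24, output 12 + 13 + 14 = 39.
borer + mill + press + grinder: floor space 8 + 5 + 4 + 5 = 22 ≤ 24, output 12 + 13 + 14 + 2 = 41.
Best is borer, mill, press, and grinder with total output 41.

41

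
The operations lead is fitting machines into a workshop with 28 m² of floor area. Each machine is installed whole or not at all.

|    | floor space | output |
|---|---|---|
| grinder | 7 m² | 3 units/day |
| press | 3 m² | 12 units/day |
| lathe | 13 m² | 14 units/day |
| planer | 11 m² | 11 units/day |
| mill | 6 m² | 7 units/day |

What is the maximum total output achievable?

37

Treat it as a binary knapsack problem.
Take press, lathe, and planer: floor space 3 + 13 + 11 = 27 ≤ 28, output 12 + 14 + 11 = 37.
No other feasible combination does better.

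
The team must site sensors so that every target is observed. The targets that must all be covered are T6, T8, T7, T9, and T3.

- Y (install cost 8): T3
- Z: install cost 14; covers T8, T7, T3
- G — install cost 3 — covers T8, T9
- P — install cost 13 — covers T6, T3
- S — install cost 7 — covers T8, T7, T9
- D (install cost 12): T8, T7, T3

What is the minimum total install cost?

20

This is a weighted set-cover instance.
The greedy cost-per-new-target heuristic would pick G, D, and P for 28, but a cheaper cover exists.
Choose P and S: together they cover T6, T8, T7, T9, T3 — every target.
Total install cost: 13 + 7 = 20.
No cover costs less than 20.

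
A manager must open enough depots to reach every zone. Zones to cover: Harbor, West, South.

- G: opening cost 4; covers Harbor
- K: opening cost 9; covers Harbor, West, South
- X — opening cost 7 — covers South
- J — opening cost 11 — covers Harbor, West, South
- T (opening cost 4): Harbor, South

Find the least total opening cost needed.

9

K alone covers Harbor, West, South — every zone.
Total opening cost: 9.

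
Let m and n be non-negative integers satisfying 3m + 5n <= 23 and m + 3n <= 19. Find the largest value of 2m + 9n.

(m,n)=(1,4): 3·1+5·4=23≤23, 1·1+3·4=13≤19, objective 38.
(m,n)=(0,4): 3·0+5·4=20≤23, 1·0+3·4=12≤19, objective 36.
(m,n)=(2,3): 3·2+5·3=21≤23, 1·2+3·3=11≤19, objective 31.
No feasible integer point exceeds 38.

38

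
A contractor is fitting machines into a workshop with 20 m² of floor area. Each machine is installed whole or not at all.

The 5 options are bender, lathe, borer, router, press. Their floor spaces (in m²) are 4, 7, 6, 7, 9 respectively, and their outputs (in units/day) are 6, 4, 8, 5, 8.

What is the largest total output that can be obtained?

This is an integer program with binary decision variables.
Allowing fractional choices, the relaxed optimum would be about 22.7, but machines are indivisible.
bender + router + press: floor space 4 + 7 + 9 = 20 ≤ 20, output 6 + 5 + 8 = 19.
bender + borer + press: floor space 4 + 6 + 9 = 19 ≤ 20, output 6 + 8 + 8 = 22.
bender + borer + router: floor space 4 + 6 + 7 = 17 ≤ 20, output 6 + 8 + 5 = 19.
Best is bender, borer, and press with total output 22.

22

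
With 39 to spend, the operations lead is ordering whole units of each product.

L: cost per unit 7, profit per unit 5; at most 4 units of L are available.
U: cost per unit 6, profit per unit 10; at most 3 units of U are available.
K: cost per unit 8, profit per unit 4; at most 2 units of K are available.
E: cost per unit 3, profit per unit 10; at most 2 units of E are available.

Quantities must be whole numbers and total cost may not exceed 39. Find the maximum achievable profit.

E has the best ratio (10/3); taking only E gives at most 2×10 = 20 (stopped by the supply cap of 2).
Mixing does better — 2×L, 3×U, and 2×E: cost 38 ≤ 39, profit 2·5 + 3·10 + 2·10 = 60.

60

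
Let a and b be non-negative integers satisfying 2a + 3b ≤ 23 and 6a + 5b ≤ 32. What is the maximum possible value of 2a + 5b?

Relaxing integrality, the LP optimum is 32.00 at (a,b) = (0, 6.4), which is not an integer point.
(a,b)=(0,6): 2·0+3·6=18≤23, 6·0+5·6=30≤32, objective 30.
(a,b)=(1,5): 2·1+3·5=17≤23, 6·1+5·5=31≤32, objective 27.
No feasible integer point exceeds 30.

30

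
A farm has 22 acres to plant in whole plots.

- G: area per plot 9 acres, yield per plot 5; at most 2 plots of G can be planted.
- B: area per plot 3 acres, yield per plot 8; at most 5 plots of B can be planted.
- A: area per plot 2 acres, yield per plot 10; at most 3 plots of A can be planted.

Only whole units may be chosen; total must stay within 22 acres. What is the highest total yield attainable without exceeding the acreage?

70

A has the best ratio (10/2); taking only A gives at most 3×10 = 30 (stopped by the supply cap of 3).
Mixing does better — 5×B and 3×A: area 21 ≤ 22, yield 5·8 + 3·10 = 70.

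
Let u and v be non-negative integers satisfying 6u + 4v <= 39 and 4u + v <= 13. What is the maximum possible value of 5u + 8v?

The continuous relaxation peaks at (0, 9.75) with value 78.00; rounding to a feasible lattice point costs some objective.
(u,v)=(0,9): 6·0+4·9=36≤39, 4·0+1·9=9≤13, objective 72.
(u,v)=(1,8): 6·1+4·8=38≤39, 4·1+1·8=12≤13, objective 69.
Maximum is 72 at (u,v)=(0,9).

72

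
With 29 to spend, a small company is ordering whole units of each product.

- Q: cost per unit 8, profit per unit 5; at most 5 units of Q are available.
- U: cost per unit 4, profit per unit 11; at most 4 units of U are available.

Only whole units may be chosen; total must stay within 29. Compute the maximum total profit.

49

Take 1×Q and 4×U: cost 24 ≤ 29, profit 1·5 + 4·11 = 49.
U has the best ratio (11/4) and is taken to its limit of 4; remaining capacity is filled optimally with the others.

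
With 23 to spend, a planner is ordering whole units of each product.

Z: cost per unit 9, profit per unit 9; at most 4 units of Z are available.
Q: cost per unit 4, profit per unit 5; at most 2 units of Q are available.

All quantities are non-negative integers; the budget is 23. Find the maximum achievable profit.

1×Z and 2×Q: cost 17 ≤ 23, profit 1·9 + 2·5 = 19.
2×Z and 1×Q: cost 22 ≤ 23, profit 2·9 + 1·5 = 23.
Best is 23.

23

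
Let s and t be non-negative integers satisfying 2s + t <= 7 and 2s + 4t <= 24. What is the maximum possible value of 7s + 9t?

54

(s,t)=(0,6) is feasible, giving 54.
(s,t)=(1,5) is feasible, giving 52.
(s,t)=(0,5) is feasible, giving 45.
The best lattice point is (0,6), giving 54.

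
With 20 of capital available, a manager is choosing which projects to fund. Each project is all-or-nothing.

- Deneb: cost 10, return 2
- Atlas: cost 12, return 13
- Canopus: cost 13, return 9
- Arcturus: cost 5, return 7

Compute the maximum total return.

20

This is a 0-1 knapsack instance.
Take Atlas and Arcturus: cost 12 + 5 = 17 ≤ 20, return 13 + 7 = 20.
No other feasible combination does better.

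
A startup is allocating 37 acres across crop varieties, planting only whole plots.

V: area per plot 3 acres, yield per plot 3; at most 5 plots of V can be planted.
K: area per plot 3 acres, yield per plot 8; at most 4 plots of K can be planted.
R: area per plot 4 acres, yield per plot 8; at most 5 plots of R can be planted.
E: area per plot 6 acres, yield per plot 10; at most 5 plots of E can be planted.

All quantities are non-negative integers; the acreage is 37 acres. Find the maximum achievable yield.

77

K has the best ratio (8/3); taking only K gives at most 4×8 = 32 (stopped by the supply cap of 4).
Mixing does better — 1×V, 4×K, 4×R, and 1×E: area 37 ≤ 37, yield 1·3 + 4·8 + 4·8 + 1·10 = 77.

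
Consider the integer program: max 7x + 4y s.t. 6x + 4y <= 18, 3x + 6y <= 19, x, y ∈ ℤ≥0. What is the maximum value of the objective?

(x,y)=(3,0) is feasible, giving 21.
(x,y)=(2,1) is feasible, giving 18.
Maximum is 21 at (x,y)=(3,0).

21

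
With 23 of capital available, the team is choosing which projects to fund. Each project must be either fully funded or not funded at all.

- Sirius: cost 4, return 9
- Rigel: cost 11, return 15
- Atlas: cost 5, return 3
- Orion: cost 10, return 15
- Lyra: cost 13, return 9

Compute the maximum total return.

Sirius + Atlas + Orion: cost 4 + 5 + 10 = 19 ≤ 23, return 9 + 3 + 15 = 27.
Rigel + Orion: cost 11 + 10 = 21 ≤ 23, return 15 + 15 = 30.
Best is Rigel and Orion with total return 30.

30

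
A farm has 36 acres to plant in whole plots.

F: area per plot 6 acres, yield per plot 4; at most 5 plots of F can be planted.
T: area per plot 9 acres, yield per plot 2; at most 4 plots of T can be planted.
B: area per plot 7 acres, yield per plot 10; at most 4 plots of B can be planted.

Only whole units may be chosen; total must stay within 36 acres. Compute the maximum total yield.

44

4×B: area 28 ≤ 36, yield 4·10 = 40.
1×F and 4×B: area 34 ≤ 36, yield 1·4 + 4·10 = 44.
Best is 44.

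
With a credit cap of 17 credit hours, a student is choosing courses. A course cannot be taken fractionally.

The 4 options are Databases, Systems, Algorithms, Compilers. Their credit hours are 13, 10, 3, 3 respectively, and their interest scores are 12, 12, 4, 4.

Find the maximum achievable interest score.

Allowing fractional choices, the relaxed optimum would be about 20.9, but courses are indivisible.
Systems + Compilers: credit hours 10 + 3 = 13 ≤ 17, interest score 12 + 4 = 16.
Systems + Algorithms + Compilers: credit hours 10 + 3 + 3 = 16 ≤ 17, interest score 12 + 4 + 4 = 20.
Systems + Algorithms: credit hours 10 + 3 = 13 ≤ 17, interest score 12 + 4 = 16.
Best is Systems, Algorithms, and Compilers with total interest score 20.

20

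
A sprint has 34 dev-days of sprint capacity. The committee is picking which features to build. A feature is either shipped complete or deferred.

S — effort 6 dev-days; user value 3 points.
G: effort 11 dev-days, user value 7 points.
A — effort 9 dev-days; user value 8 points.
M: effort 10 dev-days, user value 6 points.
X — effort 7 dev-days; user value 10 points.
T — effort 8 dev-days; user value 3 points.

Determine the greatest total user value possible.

28

Allowing fractional choices, the relaxed optimum would be about 29.2, but features are indivisible.
S + G + A + X: effort 6 + 11 + 9 + 7 = 33 ≤ 34, user value 3 + 7 + 8 + 10 = 28.
A + M + X + T: effort 9 + 10 + 7 + 8 = 34 ≤ 34, user value 8 + 6 + 10 + 3 = 27.
S + A + M + X: effort 6 + 9 + 10 + 7 = 32 ≤ 34, user value 3 + 8 + 6 + 10 = 27.
Best is S, G, A, and X with total user value 28.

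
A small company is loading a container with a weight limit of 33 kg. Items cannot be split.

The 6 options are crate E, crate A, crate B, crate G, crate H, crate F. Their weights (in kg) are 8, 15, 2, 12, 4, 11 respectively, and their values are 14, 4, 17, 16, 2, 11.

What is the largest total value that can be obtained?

This is an integer program with binary decision variables.
crate E + crate B + crate G + crate F: weight 8 + 2 + 12 + 11 = 33 ≤ 33, value 14 + 17 + 16 + 11 = 58.
crate E + crate B + crate G: weight 8 + 2 + 12 = 22 ≤ 33, value 14 + 17 + 16 = 47.
crate E + crate B + crate G + crate H: weight 8 + 2 + 12 + 4 = 26 ≤ 33, value 14 + 17 + 16 + 2 = 49.
Best is crate E, crate B, crate G, and crate F with total value 58.

58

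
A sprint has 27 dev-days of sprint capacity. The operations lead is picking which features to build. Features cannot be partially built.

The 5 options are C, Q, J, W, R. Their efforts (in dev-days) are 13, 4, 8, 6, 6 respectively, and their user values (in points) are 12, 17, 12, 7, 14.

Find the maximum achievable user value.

50

Take Q, J, W, and R: effort 4 + 8 + 6 + 6 = 24 ≤ 27, user value 17 + 12 + 7 + 14 = 50.
No other feasible combination does better.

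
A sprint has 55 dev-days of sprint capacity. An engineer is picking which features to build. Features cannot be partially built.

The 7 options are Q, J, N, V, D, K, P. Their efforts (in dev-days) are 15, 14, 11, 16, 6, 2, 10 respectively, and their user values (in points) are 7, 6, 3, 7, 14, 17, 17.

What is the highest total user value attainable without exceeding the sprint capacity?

Q + J + D + K + P: effort 15 + 14 + 6 + 2 + 10 = 47 ≤ 55, user value 7 + 6 + 14 + 17 + 17 = 61.
Q + V + D + K + P: effort 15 + 16 + 6 + 2 + 10 = 49 ≤ 55, user value 7 + 7 + 14 + 17 + 17 = 62.
Best is Q, V, D, K, and P with total user value 62.

62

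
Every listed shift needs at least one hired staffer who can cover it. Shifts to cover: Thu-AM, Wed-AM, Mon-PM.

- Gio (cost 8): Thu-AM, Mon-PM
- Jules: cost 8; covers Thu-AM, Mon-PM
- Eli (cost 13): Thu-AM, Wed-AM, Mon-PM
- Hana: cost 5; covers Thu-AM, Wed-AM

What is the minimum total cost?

13

Eli alone covers Thu-AM, Wed-AM, Mon-PM — every shift.
Total cost: 13.
No cover costs less than 13.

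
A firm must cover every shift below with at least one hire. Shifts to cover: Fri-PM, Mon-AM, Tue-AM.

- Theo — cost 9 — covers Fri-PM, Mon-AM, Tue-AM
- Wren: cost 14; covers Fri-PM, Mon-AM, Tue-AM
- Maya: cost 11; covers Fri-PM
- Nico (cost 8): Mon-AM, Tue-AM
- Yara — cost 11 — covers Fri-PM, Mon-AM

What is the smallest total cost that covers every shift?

9

Theo alone covers Fri-PM, Mon-AM, Tue-AM — every shift.
Total cost: 9.
No cover costs less than 9.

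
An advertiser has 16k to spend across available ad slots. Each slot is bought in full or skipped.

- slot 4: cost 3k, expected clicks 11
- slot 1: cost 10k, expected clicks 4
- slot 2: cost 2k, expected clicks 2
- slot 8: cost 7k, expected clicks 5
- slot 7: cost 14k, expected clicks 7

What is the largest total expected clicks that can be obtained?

slot 4 + slot 1 + slot 2: cost 3 + 10 + 2 = 15 ≤ 16, expected clicks 11 + 4 + 2 = 17.
slot 4 + slot 2 + slot 8: cost 3 + 2 + 7 = 12 ≤ 16, expected clicks 11 + 2 + 5 = 18.
Best is slot 4, slot 2, and slot 8 with total expected clicks 18.

18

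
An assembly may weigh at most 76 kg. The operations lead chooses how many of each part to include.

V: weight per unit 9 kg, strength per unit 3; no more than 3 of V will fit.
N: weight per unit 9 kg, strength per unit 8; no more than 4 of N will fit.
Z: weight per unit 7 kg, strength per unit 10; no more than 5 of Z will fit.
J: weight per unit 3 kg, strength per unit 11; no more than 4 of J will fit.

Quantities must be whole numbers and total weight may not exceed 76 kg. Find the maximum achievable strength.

118

Take 3×N, 5×Z, and 4×J: weight 74 ≤ 76, strength 3·8 + 5·10 + 4·11 = 118.
J has the best ratio (11/3) and is taken to its limit of 4; remaining capacity is filled optimally with the others.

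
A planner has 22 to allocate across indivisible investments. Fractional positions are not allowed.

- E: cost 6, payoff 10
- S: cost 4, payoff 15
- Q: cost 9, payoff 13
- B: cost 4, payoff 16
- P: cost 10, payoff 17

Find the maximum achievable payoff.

48

S + B + P: cost 4 + 4 + 10 = 18 ≤ 22, payoff 15 + 16 + 17 = 48.
S + Q + B: cost 4 + 9 + 4 = 17 ≤ 22, payoff 15 + 13 + 16 = 44.
Best is S, B, and P with total payoff 48.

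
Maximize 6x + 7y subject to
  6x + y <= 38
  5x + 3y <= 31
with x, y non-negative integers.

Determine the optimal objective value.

70

Relaxing integrality, the LP optimum is 72.33 at (x,y) = (0, 10.3), which is not an integer point.
(x,y)=(0,10): 6·0+1·10=10≤38, 5·0+3·10=30≤31, objective 70.
(x,y)=(0,9): 6·0+1·9=9≤38, 5·0+3·9=27≤31, objective 63.
Maximum is 70 at (x,y)=(0,10).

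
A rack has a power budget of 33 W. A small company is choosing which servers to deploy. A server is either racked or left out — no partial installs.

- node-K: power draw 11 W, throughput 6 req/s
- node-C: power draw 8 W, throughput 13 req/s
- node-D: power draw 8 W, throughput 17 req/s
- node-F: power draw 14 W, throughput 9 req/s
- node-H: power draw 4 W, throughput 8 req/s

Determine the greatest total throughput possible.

44

Allowing fractional choices, the relaxed optimum would be about 46.4, but servers are indivisible.
node-K + node-C + node-D + node-H: power draw 11 + 8 + 8 + 4 = 31 ≤ 33, throughput 6 + 13 + 17 + 8 = 44.
node-C + node-D + node-F: power draw 8 + 8 + 14 = 30 ≤ 33, throughput 13 + 17 + 9 = 39.
Best is node-K, node-C, node-D, and node-H with total throughput 44.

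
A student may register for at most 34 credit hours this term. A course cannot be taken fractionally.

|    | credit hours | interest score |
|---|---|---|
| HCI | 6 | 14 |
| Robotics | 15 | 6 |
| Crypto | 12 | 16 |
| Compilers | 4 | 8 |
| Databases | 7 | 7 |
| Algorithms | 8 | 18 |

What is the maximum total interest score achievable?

56

Allowing fractional choices, the relaxed optimum would be about 60.0, but courses are indivisible.
HCI + Crypto + Databases + Algorithms: credit hours 6 + 12 + 7 + 8 = 33 ≤ 34, interest score 14 + 16 + 7 + 18 = 55.
HCI + Crypto + Compilers + Algorithms: credit hours 6 + 12 + 4 + 8 = 30 ≤ 34, interest score 14 + 16 + 8 + 18 = 56.
Best is HCI, Crypto, Compilers, and Algorithms with total interest score 56.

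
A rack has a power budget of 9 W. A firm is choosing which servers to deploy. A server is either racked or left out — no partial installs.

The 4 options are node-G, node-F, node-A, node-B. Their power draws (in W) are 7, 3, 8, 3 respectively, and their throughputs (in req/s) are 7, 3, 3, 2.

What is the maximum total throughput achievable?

Take node-G: power draw 7 ≤ 9, throughput 7.
No other feasible combination does better.

7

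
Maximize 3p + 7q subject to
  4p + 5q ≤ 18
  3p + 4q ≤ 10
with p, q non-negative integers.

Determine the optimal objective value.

Relaxing integrality, the LP optimum is 17.50 at (p,q) = (0, 2.5), which is not an integer point.
(p,q)=(0,2): 4·0+5·2=10≤18, 3·0+4·2=8≤10, objective 14.
(p,q)=(1,1): 4·1+5·1=9≤18, 3·1+4·1=7≤10, objective 10.
(p,q)=(0,1): 4·0+5·1=5≤18, 3·0+4·1=4≤10, objective 7.
Maximum is 14 at (p,q)=(0,2).

14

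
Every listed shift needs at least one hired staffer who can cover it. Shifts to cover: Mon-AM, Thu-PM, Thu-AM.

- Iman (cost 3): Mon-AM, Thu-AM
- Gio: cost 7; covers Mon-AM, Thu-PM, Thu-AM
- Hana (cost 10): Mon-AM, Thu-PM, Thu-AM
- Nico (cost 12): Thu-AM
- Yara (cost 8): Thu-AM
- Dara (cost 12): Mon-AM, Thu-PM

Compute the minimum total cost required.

7

The greedy cost-per-new-shift heuristic would pick Iman and Gio for 10, but a cheaper cover exists.
Gio alone covers Mon-AM, Thu-PM, Thu-AM — every shift.
Total cost: 7.
No cover costs less than 7.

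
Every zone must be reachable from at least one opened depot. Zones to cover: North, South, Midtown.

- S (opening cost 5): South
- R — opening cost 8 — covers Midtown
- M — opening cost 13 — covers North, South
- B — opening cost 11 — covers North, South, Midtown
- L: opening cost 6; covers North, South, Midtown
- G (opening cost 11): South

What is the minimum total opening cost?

L alone covers North, South, Midtown — every zone.
Total opening cost: 6.
No cover costs less than 6.

6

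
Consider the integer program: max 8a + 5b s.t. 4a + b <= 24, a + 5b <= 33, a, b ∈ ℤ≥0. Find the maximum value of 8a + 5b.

(a,b)=(5,4) is feasible, giving 60.
(a,b)=(4,5) is feasible, giving 57.
(a,b)=(5,3) is feasible, giving 55.
No feasible integer point exceeds 60.

60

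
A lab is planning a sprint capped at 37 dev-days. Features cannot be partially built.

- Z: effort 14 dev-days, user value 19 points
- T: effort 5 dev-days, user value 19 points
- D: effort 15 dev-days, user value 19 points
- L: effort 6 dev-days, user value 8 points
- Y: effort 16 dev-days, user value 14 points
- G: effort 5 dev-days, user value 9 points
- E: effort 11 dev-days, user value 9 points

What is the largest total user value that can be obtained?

57

Z + T + D: effort 14 + 5 + 15 = 34 ≤ 37, user value 19 + 19 + 19 = 57.
Z + T + G + E: effort 14 + 5 + 5 + 11 = 35 ≤ 37, user value 19 + 19 + 9 + 9 = 56.
Best is Z, T, and D with total user value 57.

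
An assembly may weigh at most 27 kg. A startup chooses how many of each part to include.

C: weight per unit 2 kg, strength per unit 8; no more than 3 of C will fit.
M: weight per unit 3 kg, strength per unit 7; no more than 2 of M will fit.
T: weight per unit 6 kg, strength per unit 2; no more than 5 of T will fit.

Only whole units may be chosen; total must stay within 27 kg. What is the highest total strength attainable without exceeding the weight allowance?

42

C has the best ratio (8/2); taking only C gives at most 3×8 = 24 (stopped by the supply cap of 3).
Mixing does better — 3×C, 2×M, and 2×T: weight 24 ≤ 27, strength 3·8 + 2·7 + 2·2 = 42.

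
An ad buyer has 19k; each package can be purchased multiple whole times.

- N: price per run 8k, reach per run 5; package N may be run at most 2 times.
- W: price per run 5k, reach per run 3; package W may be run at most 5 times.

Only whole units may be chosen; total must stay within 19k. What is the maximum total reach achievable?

N has the best ratio (5/8); taking only N gives at most 2×5 = 10 (stopped by the price limit).
Mixing does better — 1×N and 2×W: price 18 ≤ 19, reach 1·5 + 2·3 = 11.

11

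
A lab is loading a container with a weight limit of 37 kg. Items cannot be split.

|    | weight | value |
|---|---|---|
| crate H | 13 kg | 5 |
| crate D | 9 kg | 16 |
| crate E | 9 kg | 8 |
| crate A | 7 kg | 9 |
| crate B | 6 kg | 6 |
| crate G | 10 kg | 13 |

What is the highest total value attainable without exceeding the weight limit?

46

crate D + crate E + crate A + crate G: weight 9 + 9 + 7 + 10 = 35 ≤ 37, value 16 + 8 + 9 + 13 = 46.
crate D + crate A + crate B + crate G: weight 9 + 7 + 6 + 10 = 32 ≤ 37, value 16 + 9 + 6 + 13 = 44.
Best is crate D, crate E, crate A, and crate G with total value 46.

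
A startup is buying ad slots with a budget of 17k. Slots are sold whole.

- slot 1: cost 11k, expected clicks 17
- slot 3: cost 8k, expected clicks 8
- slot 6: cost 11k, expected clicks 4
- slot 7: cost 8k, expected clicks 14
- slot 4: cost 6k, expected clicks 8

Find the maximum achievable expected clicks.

Take slot 1 and slot 4: cost 11 + 6 = 17 ≤ 17, expected clicks 17 + 8 = 25.
No other feasible combination does better.

25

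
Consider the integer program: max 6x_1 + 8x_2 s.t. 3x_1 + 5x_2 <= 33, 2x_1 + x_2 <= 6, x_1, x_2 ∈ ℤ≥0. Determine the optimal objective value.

(x_1,x_2)=(0,6): 3·0+5·6=30≤33, 2·0+1·6=6≤6, objective 48.
(x_1,x_2)=(0,5): 3·0+5·5=25≤33, 2·0+1·5=5≤6, objective 40.
Maximum is 48 at (x_1,x_2)=(0,6).

48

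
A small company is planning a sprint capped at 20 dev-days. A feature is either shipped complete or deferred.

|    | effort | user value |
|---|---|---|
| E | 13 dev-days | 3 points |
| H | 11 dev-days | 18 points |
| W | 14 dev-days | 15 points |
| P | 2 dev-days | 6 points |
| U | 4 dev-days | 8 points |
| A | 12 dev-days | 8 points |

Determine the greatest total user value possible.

32

Take H, P, and U: effort 11 + 2 + 4 = 17 ≤ 20, user value 18 + 6 + 8 = 32.
No other feasible combination does better.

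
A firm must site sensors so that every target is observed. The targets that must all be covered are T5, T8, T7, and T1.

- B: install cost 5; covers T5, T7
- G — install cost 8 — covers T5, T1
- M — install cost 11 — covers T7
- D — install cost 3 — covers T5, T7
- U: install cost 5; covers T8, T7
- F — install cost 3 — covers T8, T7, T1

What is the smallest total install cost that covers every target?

Choose D and F: together they cover T5, T8, T7, T1 — every target.
Total install cost: 3 + 3 = 6.
No cover costs less than 6.

6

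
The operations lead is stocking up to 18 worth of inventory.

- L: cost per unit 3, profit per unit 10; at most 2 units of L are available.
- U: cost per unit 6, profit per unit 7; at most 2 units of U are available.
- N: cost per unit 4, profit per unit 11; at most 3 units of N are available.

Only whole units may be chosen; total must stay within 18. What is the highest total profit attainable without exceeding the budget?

L has the best ratio (10/3); taking only L gives at most 2×10 = 20 (stopped by the supply cap of 2).
Mixing does better — 2×L and 3×N: cost 18 ≤ 18, profit 2·10 + 3·11 = 53.

53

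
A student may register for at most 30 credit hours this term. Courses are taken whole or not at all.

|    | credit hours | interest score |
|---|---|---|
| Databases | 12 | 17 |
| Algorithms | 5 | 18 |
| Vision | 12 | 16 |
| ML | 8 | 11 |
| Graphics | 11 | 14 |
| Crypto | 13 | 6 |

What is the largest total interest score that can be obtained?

Treat it as a binary knapsack problem.
Allowing fractional choices, the relaxed optimum would be about 52.7, but courses are indivisible.
Databases + Algorithms + Graphics: credit hours 12 + 5 + 11 = 28 ≤ 30, interest score 17 + 18 + 14 = 49.
Databases + Algorithms + Vision: credit hours 12 + 5 + 12 = 29 ≤ 30, interest score 17 + 18 + 16 = 51.
Algorithms + Vision + Graphics: credit hours 5 + 12 + 11 = 28 ≤ 30, interest score 18 + 16 + 14 = 48.
Best is Databases, Algorithms, and Vision with total interest score 51.

51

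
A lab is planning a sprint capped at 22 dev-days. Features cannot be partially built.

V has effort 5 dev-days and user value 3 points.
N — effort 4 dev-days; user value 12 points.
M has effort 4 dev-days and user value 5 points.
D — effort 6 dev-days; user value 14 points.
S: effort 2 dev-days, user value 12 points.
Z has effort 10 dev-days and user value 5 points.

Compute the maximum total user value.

Allowing fractional choices, the relaxed optimum would be about 46.5, but features are indivisible.
N + M + D + S: effort 4 + 4 + 6 + 2 = 16 ≤ 22, user value 12 + 5 + 14 + 12 = 43.
V + N + M + D + S: effort 5 + 4 + 4 + 6 + 2 = 21 ≤ 22, user value 3 + 12 + 5 + 14 + 12 = 46.
Best is V, N, M, D, and S with total user value 46.

46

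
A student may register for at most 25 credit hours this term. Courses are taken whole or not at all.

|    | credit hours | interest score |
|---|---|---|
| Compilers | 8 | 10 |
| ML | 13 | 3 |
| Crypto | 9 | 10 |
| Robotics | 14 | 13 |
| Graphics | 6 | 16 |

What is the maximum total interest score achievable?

36

Allowing fractional choices, the relaxed optimum would be about 37.9, but courses are indivisible.
Compilers + Graphics: credit hours 8 + 6 = 14 ≤ 25, interest score 10 + 16 = 26.
Compilers + Crypto + Graphics: credit hours 8 + 9 + 6 = 23 ≤ 25, interest score 10 + 10 + 16 = 36.
Robotics + Graphics: credit hours 14 + 6 = 20 ≤ 25, interest score 13 + 16 = 29.
Best is Compilers, Crypto, and Graphics with total interest score 36.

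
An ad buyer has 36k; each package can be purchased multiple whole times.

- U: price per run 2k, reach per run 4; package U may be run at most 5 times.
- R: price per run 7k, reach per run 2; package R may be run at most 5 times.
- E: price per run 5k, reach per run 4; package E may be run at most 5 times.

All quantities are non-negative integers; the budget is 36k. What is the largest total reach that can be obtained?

Take 5×U and 5×E: price 35 ≤ 36, reach 5·4 + 5·4 = 40.
U has the best ratio (4/2) and is taken to its limit of 5; remaining capacity is filled optimally with the others.

40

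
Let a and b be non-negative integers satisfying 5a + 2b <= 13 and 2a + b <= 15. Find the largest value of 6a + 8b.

48

(a,b)=(0,6) is feasible, giving 48.
(a,b)=(0,5) is feasible, giving 40.
No feasible integer point exceeds 48.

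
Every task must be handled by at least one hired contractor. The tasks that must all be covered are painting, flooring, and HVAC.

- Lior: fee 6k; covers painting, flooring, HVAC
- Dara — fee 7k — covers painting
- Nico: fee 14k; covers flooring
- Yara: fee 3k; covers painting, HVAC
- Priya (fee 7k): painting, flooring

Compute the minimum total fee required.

The greedy cost-per-new-task heuristic would pick Yara and Lior for 9, but a cheaper cover exists.
Lior alone covers painting, flooring, HVAC — every task.
Total fee: 6.
No cover costs less than 6.

6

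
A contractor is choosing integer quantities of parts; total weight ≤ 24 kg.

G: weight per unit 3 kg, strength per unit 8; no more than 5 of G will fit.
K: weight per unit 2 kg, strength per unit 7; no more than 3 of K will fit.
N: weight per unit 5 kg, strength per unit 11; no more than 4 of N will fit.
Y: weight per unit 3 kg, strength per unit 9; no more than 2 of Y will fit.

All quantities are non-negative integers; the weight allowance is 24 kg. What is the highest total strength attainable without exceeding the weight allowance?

71

K has the best ratio (7/2); taking only K gives at most 3×7 = 21 (stopped by the supply cap of 3).
Mixing does better — 4×G, 3×K, and 2×Y: weight 24 ≤ 24, strength 4·8 + 3·7 + 2·9 = 71.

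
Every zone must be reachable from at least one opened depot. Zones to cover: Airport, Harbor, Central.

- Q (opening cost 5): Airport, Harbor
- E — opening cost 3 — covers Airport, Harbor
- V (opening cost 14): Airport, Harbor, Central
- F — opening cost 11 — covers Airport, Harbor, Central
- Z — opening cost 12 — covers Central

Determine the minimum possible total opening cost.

F alone covers Airport, Harbor, Central — every zone.
Total opening cost: 11.

11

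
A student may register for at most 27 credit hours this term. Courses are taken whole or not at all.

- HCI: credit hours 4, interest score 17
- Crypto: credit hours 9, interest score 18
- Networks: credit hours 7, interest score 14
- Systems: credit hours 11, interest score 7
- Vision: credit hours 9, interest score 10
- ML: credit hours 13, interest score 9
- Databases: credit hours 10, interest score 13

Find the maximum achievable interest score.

49

HCI + Crypto + Networks: credit hours 4 + 9 + 7 = 20 ≤ 27, interest score 17 + 18 + 14 = 49.
HCI + Crypto + Vision: credit hours 4 + 9 + 9 = 22 ≤ 27, interest score 17 + 18 + 10 = 45.
HCI + Crypto + Databases: credit hours 4 + 9 + 10 = 23 ≤ 27, interest score 17 + 18 + 13 = 48.
Best is HCI, Crypto, and Networks with total interest score 49.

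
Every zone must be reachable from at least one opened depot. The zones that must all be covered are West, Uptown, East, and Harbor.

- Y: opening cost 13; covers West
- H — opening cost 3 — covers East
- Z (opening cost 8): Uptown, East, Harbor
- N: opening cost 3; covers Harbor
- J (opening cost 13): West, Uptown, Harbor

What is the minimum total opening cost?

The greedy cost-per-new-zone heuristic would pick Z and Y for 21, but a cheaper cover exists.
Choose H and J: together they cover West, Uptown, East, Harbor — every zone.
Total opening cost: 3 + 13 = 16.
No cover costs less than 16.

16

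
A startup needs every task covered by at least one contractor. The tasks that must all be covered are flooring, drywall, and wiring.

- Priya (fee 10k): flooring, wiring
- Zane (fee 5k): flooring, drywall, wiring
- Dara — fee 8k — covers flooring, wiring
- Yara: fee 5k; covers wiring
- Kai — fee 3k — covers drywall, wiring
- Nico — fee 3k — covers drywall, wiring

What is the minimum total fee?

5

Zane alone covers flooring, drywall, wiring — every task.
Total fee: 5.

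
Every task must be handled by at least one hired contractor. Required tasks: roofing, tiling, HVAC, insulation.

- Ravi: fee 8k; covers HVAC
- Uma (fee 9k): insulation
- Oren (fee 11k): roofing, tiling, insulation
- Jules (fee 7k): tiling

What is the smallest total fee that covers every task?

Choose Ravi and Oren: together they cover roofing, tiling, HVAC, insulation — every task.
Total fee: 8 + 11 = 19.
No cover costs less than 19.

19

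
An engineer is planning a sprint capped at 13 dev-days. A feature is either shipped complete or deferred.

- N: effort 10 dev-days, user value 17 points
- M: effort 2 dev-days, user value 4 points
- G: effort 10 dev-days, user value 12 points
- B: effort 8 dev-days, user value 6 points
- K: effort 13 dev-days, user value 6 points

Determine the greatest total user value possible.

This is an integer program with binary decision variables.
Take N and M: effort 10 + 2 = 12 ≤ 13, user value 17 + 4 = 21.
No other feasible combination does better.

21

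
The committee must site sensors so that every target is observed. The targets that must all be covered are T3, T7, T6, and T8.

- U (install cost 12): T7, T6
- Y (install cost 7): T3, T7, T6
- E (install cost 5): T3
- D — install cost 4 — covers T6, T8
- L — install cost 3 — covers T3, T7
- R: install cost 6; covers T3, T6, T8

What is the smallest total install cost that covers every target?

Choose D and L: together they cover T3, T7, T6, T8 — every target.
Total install cost: 4 + 3 = 7.

7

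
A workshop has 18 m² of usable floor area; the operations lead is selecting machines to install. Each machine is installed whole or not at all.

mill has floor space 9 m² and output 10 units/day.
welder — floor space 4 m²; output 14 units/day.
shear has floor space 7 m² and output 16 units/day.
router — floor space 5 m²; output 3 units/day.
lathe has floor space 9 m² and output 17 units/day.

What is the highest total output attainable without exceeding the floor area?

This is an integer program with binary decision variables.
Allowing fractional choices, the relaxed optimum would be about 43.2, but machines are indivisible.
welder + router + lathe: floor space 4 + 5 + 9 = 18 ≤ 18, output 14 + 3 + 17 = 34.
welder + shear + router: floor space 4 + 7 + 5 = 16 ≤ 18, output 14 + 16 + 3 = 33.
Best is welder, router, and lathe with total output 34.

34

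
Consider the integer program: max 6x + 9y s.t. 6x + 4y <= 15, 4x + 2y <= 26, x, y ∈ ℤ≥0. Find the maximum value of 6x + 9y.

27

(x,y)=(0,3): 6·0+4·3=12≤15, 4·0+2·3=6≤26, objective 27.
(x,y)=(1,2): 6·1+4·2=14≤15, 4·1+2·2=8≤26, objective 24.
(x,y)=(0,2): 6·0+4·2=8≤15, 4·0+2·2=4≤26, objective 18.
The best lattice point is (0,3), giving 27.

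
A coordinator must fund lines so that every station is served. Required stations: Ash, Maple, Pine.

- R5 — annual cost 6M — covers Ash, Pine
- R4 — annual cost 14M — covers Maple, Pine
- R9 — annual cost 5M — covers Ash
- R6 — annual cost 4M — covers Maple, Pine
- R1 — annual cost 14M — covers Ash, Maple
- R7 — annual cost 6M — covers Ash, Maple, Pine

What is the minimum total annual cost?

This is an integer covering problem.
R7 alone covers Ash, Maple, Pine — every station.
Total annual cost: 6.

6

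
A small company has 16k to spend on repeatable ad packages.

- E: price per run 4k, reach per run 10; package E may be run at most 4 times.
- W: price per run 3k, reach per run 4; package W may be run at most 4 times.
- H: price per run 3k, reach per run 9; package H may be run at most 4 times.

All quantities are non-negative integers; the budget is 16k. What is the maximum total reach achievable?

46

H has the best ratio (9/3); taking only H gives at most 4×9 = 36 (stopped by the supply cap of 4).
Mixing does better — 1×E and 4×H: price 16 ≤ 16, reach 1·10 + 4·9 = 46.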